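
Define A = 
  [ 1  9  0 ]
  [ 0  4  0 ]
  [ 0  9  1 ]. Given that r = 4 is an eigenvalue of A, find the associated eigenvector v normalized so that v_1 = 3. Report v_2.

A − 4I = [[-3, 9, 0], [0, 0, 0], [0, 9, -3]].
Solving (A − 4I)v = 0 gives the eigenspace spanned by (3, 1, 3).
With v_1 = 3, v = (3, 1, 3), so v_2 = 1.

1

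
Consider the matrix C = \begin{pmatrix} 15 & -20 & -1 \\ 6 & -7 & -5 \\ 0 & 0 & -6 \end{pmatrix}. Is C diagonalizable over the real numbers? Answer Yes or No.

Characteristic polynomial: p(μ) = μ^3 - 2μ^2 - 33μ + 90 = (μ - 5)(μ - 3)(μ + 6).
All 3 eigenvalues are distinct, so C is diagonalizable.

Yes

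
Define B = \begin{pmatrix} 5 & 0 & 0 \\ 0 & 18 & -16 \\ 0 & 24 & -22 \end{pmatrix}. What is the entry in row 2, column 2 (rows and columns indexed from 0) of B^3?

-664

Characteristic polynomial: λ^3 - λ^2 - 32λ + 60 = (λ - 5)(λ - 2)(λ + 6), so the eigenvalues are -6, 2, 5.
λ=5: eigenvector (1, 0, 0).
λ=-6: eigenvector (0, 2, 3).
λ=2: eigenvector (0, 1, 1).
P = [[1, 0, 0], [0, 2, 1], [0, 3, 1]], D = diag(5, -6, 2), P⁻¹ = [[1, 0, 0], [0, -1, 1], [0, 3, -2]].
B³ = P·diag(125, -216, 8)·P⁻¹ = [[125, 0, 0], [0, 456, -448], [0, 672, -664]].
The requested entry is -664.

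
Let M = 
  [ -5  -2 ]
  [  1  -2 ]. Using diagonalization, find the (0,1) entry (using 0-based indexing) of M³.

-74

Characteristic polynomial: μ^2 + 7μ + 12 = (μ + 3)(μ + 4), so the eigenvalues are -4, -3.
μ=-3: eigenvector (-1, 1).
μ=-4: eigenvector (2, -1).
P = [[-1, 2], [1, -1]], D = diag(-3, -4), P⁻¹ = [[1, 2], [1, 1]].
M³ = P·diag(-27, -64)·P⁻¹ = [[-101, -74], [37, 10]].
The requested entry is -74.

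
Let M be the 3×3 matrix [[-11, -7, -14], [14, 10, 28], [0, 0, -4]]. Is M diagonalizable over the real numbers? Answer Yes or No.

Characteristic polynomial: p(t) = t^3 + 5t^2 - 8t - 48 = (t - 3)(t + 4)^2.
t = -4 has algebraic multiplicity 2; rank(M + 4I) = 1, so geometric multiplicity = 2.
Every eigenvalue has geometric = algebraic multiplicity, so M is diagonalizable.

Yes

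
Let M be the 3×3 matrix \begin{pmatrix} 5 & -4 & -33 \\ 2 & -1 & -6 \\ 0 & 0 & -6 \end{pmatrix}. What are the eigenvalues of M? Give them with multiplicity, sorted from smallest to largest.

Characteristic polynomial: p(μ) = μ^3 + 2μ^2 - 21μ + 18 = (μ - 3)(μ - 1)(μ + 6).
Roots (with multiplicity): -6, 1, 3.

-6, 1, 3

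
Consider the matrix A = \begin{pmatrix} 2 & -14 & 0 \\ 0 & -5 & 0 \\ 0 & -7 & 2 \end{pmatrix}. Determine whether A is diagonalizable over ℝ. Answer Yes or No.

Characteristic polynomial: p(λ) = λ^3 + λ^2 - 16λ + 20 = (λ - 2)^2(λ + 5).
λ = 2 has algebraic multiplicity 2; rank(A − 2I) = 1, so geometric multiplicity = 2.
Every eigenvalue has geometric = algebraic multiplicity, so A is diagonalizable.

Yes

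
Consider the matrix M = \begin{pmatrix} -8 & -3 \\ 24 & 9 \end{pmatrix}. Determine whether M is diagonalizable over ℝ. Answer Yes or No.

Yes

Characteristic polynomial: p(s) = s^2 - s = s(s - 1).
All 2 eigenvalues are distinct, so M is diagonalizable.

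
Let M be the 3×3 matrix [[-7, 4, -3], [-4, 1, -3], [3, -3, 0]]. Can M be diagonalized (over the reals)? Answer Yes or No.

Characteristic polynomial: p(λ) = λ^3 + 6λ^2 + 9λ = λ(λ + 3)^2.
λ = -3 has algebraic multiplicity 2; rank(M + 3I) = 2, so geometric multiplicity = 1.
Geometric multiplicity < algebraic multiplicity, so M is not diagonalizable.

No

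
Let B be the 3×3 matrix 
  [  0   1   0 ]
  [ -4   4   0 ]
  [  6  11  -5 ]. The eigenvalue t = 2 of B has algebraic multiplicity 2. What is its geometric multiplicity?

1

B − 2I = [[-2, 1, 0], [-4, 2, 0], [6, 11, -7]].
This matrix has rank 2, so its null space has dimension 3 − 2 = 1.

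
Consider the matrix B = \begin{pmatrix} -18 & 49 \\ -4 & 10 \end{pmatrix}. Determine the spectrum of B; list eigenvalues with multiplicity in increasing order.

-4, -4

Characteristic polynomial: p(λ) = λ^2 + 8λ + 16 = (λ + 4)^2.
Roots (with multiplicity): -4, -4.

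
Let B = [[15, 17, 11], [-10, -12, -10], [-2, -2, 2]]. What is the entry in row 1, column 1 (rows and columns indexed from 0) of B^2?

-6

Characteristic polynomial: t^3 - 5t^2 - 2t + 24 = (t - 4)(t - 3)(t + 2), so the eigenvalues are -2, 3, 4.
t=4: eigenvector (1, 0, -1).
t=-2: eigenvector (-1, 1, 0).
t=3: eigenvector (1, -2, 2).
P = [[1, -1, 1], [0, 1, -2], [-1, 0, 2]], D = diag(4, -2, 3), P⁻¹ = [[2, 2, 1], [2, 3, 2], [1, 1, 1]].
B² = P·diag(16, 4, 9)·P⁻¹ = [[33, 29, 17], [-10, -6, -10], [-14, -14, 2]].
The requested entry is -6.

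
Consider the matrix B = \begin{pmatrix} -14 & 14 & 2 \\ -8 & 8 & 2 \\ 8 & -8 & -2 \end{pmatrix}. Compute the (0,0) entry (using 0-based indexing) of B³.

Characteristic polynomial: r^3 + 8r^2 + 12r = r(r + 2)(r + 6), so the eigenvalues are -6, -2, 0.
r=-6: eigenvector (3, 2, -2).
r=-2: eigenvector (-1, -1, 1).
r=0: eigenvector (1, 1, 0).
P = [[3, -1, 1], [2, -1, 1], [-2, 1, 0]], D = diag(-6, -2, 0), P⁻¹ = [[1, -1, 0], [2, -2, 1], [0, 1, 1]].
B³ = P·diag(-216, -8, 0)·P⁻¹ = [[-632, 632, 8], [-416, 416, 8], [416, -416, -8]].
The requested entry is -632.

-632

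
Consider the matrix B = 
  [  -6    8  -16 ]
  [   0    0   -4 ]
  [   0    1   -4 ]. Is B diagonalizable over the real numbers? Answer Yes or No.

No

Characteristic polynomial: p(t) = t^3 + 10t^2 + 28t + 24 = (t + 2)^2(t + 6).
t = -2 has algebraic multiplicity 2; rank(B + 2I) = 2, so geometric multiplicity = 1.
Geometric multiplicity < algebraic multiplicity, so B is not diagonalizable.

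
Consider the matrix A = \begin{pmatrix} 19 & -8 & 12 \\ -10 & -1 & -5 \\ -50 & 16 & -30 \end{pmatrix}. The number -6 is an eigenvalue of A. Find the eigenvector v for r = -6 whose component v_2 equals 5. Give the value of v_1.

-20

A + 6I = [[25, -8, 12], [-10, 5, -5], [-50, 16, -24]].
Solving (A + 6I)v = 0 gives the eigenspace spanned by (-20, 5, 45).
With v_2 = 5, v = (-20, 5, 45), so v_1 = -20.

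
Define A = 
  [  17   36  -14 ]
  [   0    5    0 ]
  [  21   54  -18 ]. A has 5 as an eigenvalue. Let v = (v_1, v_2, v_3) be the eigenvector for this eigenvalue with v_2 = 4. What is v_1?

A − 5I = [[12, 36, -14], [0, 0, 0], [21, 54, -23]].
Solving (A − 5I)v = 0 gives the eigenspace spanned by (16, 4, 24).
With v_2 = 4, v = (16, 4, 24), so v_1 = 16.

16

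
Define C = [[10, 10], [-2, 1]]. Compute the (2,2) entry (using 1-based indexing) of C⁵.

Characteristic polynomial: r^2 - 11r + 30 = (r - 6)(r - 5), so the eigenvalues are 5, 6.
r=6: eigenvector (5, -2).
r=5: eigenvector (-2, 1).
P = [[5, -2], [-2, 1]], D = diag(6, 5), P⁻¹ = [[1, 2], [2, 5]].
C⁵ = P·diag(7776, 3125)·P⁻¹ = [[26380, 46510], [-9302, -15479]].
The requested entry is -15479.

-15479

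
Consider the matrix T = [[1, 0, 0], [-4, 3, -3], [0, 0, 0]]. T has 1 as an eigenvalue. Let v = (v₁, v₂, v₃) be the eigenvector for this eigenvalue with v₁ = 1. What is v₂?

2

T − 1I = [[0, 0, 0], [-4, 2, -3], [0, 0, -1]].
Solving (T − 1I)v = 0 gives the eigenspace spanned by (1, 2, 0).
With v₁ = 1, v = (1, 2, 0), so v₂ = 2.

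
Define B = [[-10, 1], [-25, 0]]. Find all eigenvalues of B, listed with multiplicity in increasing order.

Characteristic polynomial: p(μ) = μ^2 + 10μ + 25 = (μ + 5)^2.
Roots (with multiplicity): -5, -5.

-5, -5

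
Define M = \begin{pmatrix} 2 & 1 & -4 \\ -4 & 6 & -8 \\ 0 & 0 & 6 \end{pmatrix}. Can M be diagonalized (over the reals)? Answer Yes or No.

No

Characteristic polynomial: p(r) = r^3 - 14r^2 + 64r - 96 = (r - 6)(r - 4)^2.
r = 4 has algebraic multiplicity 2; rank(M − 4I) = 2, so geometric multiplicity = 1.
Geometric multiplicity < algebraic multiplicity, so M is not diagonalizable.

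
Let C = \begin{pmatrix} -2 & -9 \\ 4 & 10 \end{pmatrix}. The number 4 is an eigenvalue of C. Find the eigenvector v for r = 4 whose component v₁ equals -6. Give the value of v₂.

C − 4I = [[-6, -9], [4, 6]].
Solving (C − 4I)v = 0 gives the eigenspace spanned by (-6, 4).
With v₁ = -6, v = (-6, 4), so v₂ = 4.

4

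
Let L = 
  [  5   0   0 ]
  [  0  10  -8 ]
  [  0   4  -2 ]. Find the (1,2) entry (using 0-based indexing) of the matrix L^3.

Characteristic polynomial: λ^3 - 13λ^2 + 52λ - 60 = (λ - 6)(λ - 5)(λ - 2), so the eigenvalues are 2, 5, 6.
λ=6: eigenvector (0, 2, 1).
λ=5: eigenvector (1, 0, 0).
λ=2: eigenvector (0, 1, 1).
P = [[0, 1, 0], [2, 0, 1], [1, 0, 1]], D = diag(6, 5, 2), P⁻¹ = [[0, 1, -1], [1, 0, 0], [0, -1, 2]].
L³ = P·diag(216, 125, 8)·P⁻¹ = [[125, 0, 0], [0, 424, -416], [0, 208, -200]].
The requested entry is -416.

-416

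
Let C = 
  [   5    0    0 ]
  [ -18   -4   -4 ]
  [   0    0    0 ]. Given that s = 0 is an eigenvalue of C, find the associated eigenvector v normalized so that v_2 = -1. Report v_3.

C = [[5, 0, 0], [-18, -4, -4], [0, 0, 0]].
Solving (C)v = 0 gives the eigenspace spanned by (0, -1, 1).
With v_2 = -1, v = (0, -1, 1), so v_3 = 1.

1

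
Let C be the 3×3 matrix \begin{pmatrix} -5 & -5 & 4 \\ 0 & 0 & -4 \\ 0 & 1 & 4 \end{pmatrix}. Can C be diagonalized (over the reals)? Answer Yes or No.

No

Characteristic polynomial: p(t) = t^3 + t^2 - 16t + 20 = (t - 2)^2(t + 5).
t = 2 has algebraic multiplicity 2; rank(C − 2I) = 2, so geometric multiplicity = 1.
Geometric multiplicity < algebraic multiplicity, so C is not diagonalizable.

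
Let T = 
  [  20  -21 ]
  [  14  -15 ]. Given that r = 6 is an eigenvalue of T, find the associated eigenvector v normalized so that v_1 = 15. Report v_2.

10

T − 6I = [[14, -21], [14, -21]].
Solving (T − 6I)v = 0 gives the eigenspace spanned by (15, 10).
With v_1 = 15, v = (15, 10), so v_2 = 10.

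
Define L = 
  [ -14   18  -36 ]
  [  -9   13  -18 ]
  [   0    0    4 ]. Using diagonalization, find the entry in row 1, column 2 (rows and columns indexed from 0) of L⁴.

738

Characteristic polynomial: t^3 - 3t^2 - 24t + 80 = (t - 4)^2(t + 5), so the eigenvalues are -5, 4, 4.
t=4: eigenvector (-1, -1, 0).
t=-5: eigenvector (2, 1, 0).
t=4: eigenvector (-6, -4, 1).
P = [[-1, 2, -6], [-1, 1, -4], [0, 0, 1]], D = diag(4, -5, 4), P⁻¹ = [[1, -2, -2], [1, -1, 2], [0, 0, 1]].
L⁴ = P·diag(256, 625, 256)·P⁻¹ = [[994, -738, 1476], [369, -113, 738], [0, 0, 256]].
The requested entry is 738.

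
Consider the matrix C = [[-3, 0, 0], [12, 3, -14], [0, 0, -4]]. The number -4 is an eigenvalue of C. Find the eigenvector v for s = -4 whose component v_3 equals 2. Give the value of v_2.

C + 4I = [[1, 0, 0], [12, 7, -14], [0, 0, 0]].
Solving (C + 4I)v = 0 gives the eigenspace spanned by (0, 4, 2).
With v_3 = 2, v = (0, 4, 2), so v_2 = 4.

4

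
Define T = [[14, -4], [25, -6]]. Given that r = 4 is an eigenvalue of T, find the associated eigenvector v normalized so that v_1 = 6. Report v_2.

15

T − 4I = [[10, -4], [25, -10]].
Solving (T − 4I)v = 0 gives the eigenspace spanned by (6, 15).
With v_1 = 6, v = (6, 15), so v_2 = 15.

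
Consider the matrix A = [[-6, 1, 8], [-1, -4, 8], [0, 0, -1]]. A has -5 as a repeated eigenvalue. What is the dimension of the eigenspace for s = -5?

1

A + 5I = [[-1, 1, 8], [-1, 1, 8], [0, 0, 4]].
This matrix has rank 2, so its null space has dimension 3 − 2 = 1.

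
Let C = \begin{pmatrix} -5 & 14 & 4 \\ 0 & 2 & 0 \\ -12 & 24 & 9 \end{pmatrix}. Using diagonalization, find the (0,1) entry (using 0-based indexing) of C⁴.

510

Characteristic polynomial: t^3 - 6t^2 + 11t - 6 = (t - 3)(t - 2)(t - 1), so the eigenvalues are 1, 2, 3.
t=3: eigenvector (1, 0, 2).
t=2: eigenvector (2, 1, 0).
t=1: eigenvector (-2, 0, -3).
P = [[1, 2, -2], [0, 1, 0], [2, 0, -3]], D = diag(3, 2, 1), P⁻¹ = [[-3, 6, 2], [0, 1, 0], [-2, 4, 1]].
C⁴ = P·diag(81, 16, 1)·P⁻¹ = [[-239, 510, 160], [0, 16, 0], [-480, 960, 321]].
The requested entry is 510.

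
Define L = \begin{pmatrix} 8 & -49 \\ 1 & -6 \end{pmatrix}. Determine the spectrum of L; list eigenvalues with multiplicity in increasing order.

Characteristic polynomial: p(t) = t^2 - 2t + 1 = (t - 1)^2.
Roots (with multiplicity): 1, 1.

1, 1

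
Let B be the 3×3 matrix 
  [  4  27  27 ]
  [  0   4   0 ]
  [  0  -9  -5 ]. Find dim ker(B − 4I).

B − 4I = [[0, 27, 27], [0, 0, 0], [0, -9, -9]].
This matrix has rank 1, so its null space has dimension 3 − 1 = 2.

2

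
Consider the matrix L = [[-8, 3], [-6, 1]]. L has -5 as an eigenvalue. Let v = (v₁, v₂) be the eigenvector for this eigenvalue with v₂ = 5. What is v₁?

5

L + 5I = [[-3, 3], [-6, 6]].
Solving (L + 5I)v = 0 gives the eigenspace spanned by (5, 5).
With v₂ = 5, v = (5, 5), so v₁ = 5.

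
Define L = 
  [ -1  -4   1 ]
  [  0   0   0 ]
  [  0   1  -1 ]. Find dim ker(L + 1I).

L + 1I = [[0, -4, 1], [0, 1, 0], [0, 1, 0]].
This matrix has rank 2, so its null space has dimension 3 − 2 = 1.

1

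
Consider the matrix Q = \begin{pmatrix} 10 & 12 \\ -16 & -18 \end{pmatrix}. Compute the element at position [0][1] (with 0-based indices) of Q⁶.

-139776

Characteristic polynomial: t^2 + 8t + 12 = (t + 2)(t + 6), so the eigenvalues are -6, -2.
t=-2: eigenvector (1, -1).
t=-6: eigenvector (-3, 4).
P = [[1, -3], [-1, 4]], D = diag(-2, -6), P⁻¹ = [[4, 3], [1, 1]].
Q⁶ = P·diag(64, 46656)·P⁻¹ = [[-139712, -139776], [186368, 186432]].
The requested entry is -139776.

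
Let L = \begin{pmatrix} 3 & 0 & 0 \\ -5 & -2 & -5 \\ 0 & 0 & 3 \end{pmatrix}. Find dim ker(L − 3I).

2

L − 3I = [[0, 0, 0], [-5, -5, -5], [0, 0, 0]].
This matrix has rank 1, so its null space has dimension 3 − 1 = 2.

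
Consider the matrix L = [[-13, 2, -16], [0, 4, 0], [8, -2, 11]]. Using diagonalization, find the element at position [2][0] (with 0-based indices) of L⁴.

Characteristic polynomial: μ^3 - 2μ^2 - 23μ + 60 = (μ - 4)(μ - 3)(μ + 5), so the eigenvalues are -5, 3, 4.
μ=3: eigenvector (-1, 0, 1).
μ=4: eigenvector (2, 1, -2).
μ=-5: eigenvector (2, 0, -1).
P = [[-1, 2, 2], [0, 1, 0], [1, -2, -1]], D = diag(3, 4, -5), P⁻¹ = [[1, 2, 2], [0, 1, 0], [1, 0, 1]].
L⁴ = P·diag(81, 256, 625)·P⁻¹ = [[1169, 350, 1088], [0, 256, 0], [-544, -350, -463]].
The requested entry is -544.

-544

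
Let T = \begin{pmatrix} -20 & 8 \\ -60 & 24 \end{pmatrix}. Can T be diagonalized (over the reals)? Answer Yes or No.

Characteristic polynomial: p(s) = s^2 - 4s = s(s - 4).
All 2 eigenvalues are distinct, so T is diagonalizable.

Yes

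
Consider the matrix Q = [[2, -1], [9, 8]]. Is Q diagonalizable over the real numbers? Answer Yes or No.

No

Characteristic polynomial: p(λ) = λ^2 - 10λ + 25 = (λ - 5)^2.
λ = 5 has algebraic multiplicity 2; rank(Q − 5I) = 1, so geometric multiplicity = 1.
Geometric multiplicity < algebraic multiplicity, so Q is not diagonalizable.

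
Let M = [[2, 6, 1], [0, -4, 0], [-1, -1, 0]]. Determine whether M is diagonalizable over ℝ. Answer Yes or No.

No

Characteristic polynomial: p(s) = s^3 + 2s^2 - 7s + 4 = (s - 1)^2(s + 4).
s = 1 has algebraic multiplicity 2; rank(M − 1I) = 2, so geometric multiplicity = 1.
Geometric multiplicity < algebraic multiplicity, so M is not diagonalizable.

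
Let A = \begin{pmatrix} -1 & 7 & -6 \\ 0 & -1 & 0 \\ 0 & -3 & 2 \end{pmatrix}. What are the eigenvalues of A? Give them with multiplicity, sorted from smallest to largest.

-1, -1, 2

Characteristic polynomial: p(r) = r^3 - 3r - 2 = (r - 2)(r + 1)^2.
Roots (with multiplicity): -1, -1, 2.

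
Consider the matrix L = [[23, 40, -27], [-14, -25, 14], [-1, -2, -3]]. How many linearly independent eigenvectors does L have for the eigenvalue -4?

L + 4I = [[27, 40, -27], [-14, -21, 14], [-1, -2, 1]].
This matrix has rank 2, so its null space has dimension 3 − 2 = 1.

1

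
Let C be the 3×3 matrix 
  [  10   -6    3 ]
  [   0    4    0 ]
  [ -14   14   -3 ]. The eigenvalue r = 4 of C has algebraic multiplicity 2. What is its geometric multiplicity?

2

C − 4I = [[6, -6, 3], [0, 0, 0], [-14, 14, -7]].
This matrix has rank 1, so its null space has dimension 3 − 1 = 2.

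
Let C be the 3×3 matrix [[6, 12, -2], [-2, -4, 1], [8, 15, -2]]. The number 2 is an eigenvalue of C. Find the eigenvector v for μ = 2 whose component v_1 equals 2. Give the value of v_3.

4

C − 2I = [[4, 12, -2], [-2, -6, 1], [8, 15, -4]].
Solving (C − 2I)v = 0 gives the eigenspace spanned by (2, 0, 4).
With v_1 = 2, v = (2, 0, 4), so v_3 = 4.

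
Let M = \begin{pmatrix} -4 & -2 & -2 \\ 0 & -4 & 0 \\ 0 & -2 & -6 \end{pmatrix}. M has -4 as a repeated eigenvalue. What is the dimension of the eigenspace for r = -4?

M + 4I = [[0, -2, -2], [0, 0, 0], [0, -2, -2]].
This matrix has rank 1, so its null space has dimension 3 − 1 = 2.

2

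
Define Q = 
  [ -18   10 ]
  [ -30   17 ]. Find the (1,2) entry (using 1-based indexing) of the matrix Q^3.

70

Characteristic polynomial: s^2 + s - 6 = (s - 2)(s + 3), so the eigenvalues are -3, 2.
s=-3: eigenvector (-2, -3).
s=2: eigenvector (1, 2).
P = [[-2, 1], [-3, 2]], D = diag(-3, 2), P⁻¹ = [[-2, 1], [-3, 2]].
Q³ = P·diag(-27, 8)·P⁻¹ = [[-132, 70], [-210, 113]].
The requested entry is 70.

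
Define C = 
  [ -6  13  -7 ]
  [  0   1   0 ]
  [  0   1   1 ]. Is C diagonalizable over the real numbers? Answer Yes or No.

No

Characteristic polynomial: p(λ) = λ^3 + 4λ^2 - 11λ + 6 = (λ - 1)^2(λ + 6).
λ = 1 has algebraic multiplicity 2; rank(C − 1I) = 2, so geometric multiplicity = 1.
Geometric multiplicity < algebraic multiplicity, so C is not diagonalizable.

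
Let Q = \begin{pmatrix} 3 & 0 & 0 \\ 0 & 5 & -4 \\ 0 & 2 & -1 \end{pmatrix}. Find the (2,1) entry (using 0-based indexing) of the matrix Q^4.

80

Characteristic polynomial: r^3 - 7r^2 + 15r - 9 = (r - 3)^2(r - 1), so the eigenvalues are 1, 3, 3.
r=3: eigenvector (1, 0, 0).
r=1: eigenvector (0, 1, 1).
r=3: eigenvector (-2, -2, -1).
P = [[1, 0, -2], [0, 1, -2], [0, 1, -1]], D = diag(3, 1, 3), P⁻¹ = [[1, -2, 2], [0, -1, 2], [0, -1, 1]].
Q⁴ = P·diag(81, 1, 81)·P⁻¹ = [[81, 0, 0], [0, 161, -160], [0, 80, -79]].
The requested entry is 80.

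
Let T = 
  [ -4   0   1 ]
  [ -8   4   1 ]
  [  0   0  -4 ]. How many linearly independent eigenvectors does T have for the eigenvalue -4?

1

T + 4I = [[0, 0, 1], [-8, 8, 1], [0, 0, 0]].
This matrix has rank 2, so its null space has dimension 3 − 2 = 1.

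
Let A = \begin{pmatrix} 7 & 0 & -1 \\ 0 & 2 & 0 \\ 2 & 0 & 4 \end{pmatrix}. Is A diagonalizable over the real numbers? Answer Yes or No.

Yes

Characteristic polynomial: p(λ) = λ^3 - 13λ^2 + 52λ - 60 = (λ - 6)(λ - 5)(λ - 2).
All 3 eigenvalues are distinct, so A is diagonalizable.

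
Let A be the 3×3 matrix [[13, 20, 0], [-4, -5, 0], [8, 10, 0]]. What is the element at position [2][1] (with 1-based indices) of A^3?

-196

Characteristic polynomial: s^3 - 8s^2 + 15s = s(s - 5)(s - 3), so the eigenvalues are 0, 3, 5.
s=5: eigenvector (5, -2, 4).
s=3: eigenvector (-2, 1, -2).
s=0: eigenvector (0, 0, 1).
P = [[5, -2, 0], [-2, 1, 0], [4, -2, 1]], D = diag(5, 3, 0), P⁻¹ = [[1, 2, 0], [2, 5, 0], [0, 2, 1]].
A³ = P·diag(125, 27, 0)·P⁻¹ = [[517, 980, 0], [-196, -365, 0], [392, 730, 0]].
The requested entry is -196.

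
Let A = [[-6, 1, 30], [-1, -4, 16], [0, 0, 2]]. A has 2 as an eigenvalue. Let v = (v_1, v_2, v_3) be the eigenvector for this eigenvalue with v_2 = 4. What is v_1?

A − 2I = [[-8, 1, 30], [-1, -6, 16], [0, 0, 0]].
Solving (A − 2I)v = 0 gives the eigenspace spanned by (8, 4, 2).
With v_2 = 4, v = (8, 4, 2), so v_1 = 8.

8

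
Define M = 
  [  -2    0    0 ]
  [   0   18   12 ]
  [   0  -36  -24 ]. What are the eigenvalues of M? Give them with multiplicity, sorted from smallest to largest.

-6, -2, 0

Characteristic polynomial: p(λ) = λ^3 + 8λ^2 + 12λ = λ(λ + 2)(λ + 6).
Roots (with multiplicity): -6, -2, 0.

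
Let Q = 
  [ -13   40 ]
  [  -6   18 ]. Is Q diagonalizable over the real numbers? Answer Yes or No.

Yes

Characteristic polynomial: p(t) = t^2 - 5t + 6 = (t - 3)(t - 2).
All 2 eigenvalues are distinct, so Q is diagonalizable.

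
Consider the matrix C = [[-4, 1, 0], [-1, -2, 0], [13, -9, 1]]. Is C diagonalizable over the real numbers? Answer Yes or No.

Characteristic polynomial: p(t) = t^3 + 5t^2 + 3t - 9 = (t - 1)(t + 3)^2.
t = -3 has algebraic multiplicity 2; rank(C + 3I) = 2, so geometric multiplicity = 1.
Geometric multiplicity < algebraic multiplicity, so C is not diagonalizable.

No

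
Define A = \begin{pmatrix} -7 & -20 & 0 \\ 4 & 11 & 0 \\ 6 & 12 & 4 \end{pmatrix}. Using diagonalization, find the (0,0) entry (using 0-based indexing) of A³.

Characteristic polynomial: λ^3 - 8λ^2 + 19λ - 12 = (λ - 4)(λ - 3)(λ - 1), so the eigenvalues are 1, 3, 4.
λ=1: eigenvector (5, -2, -2).
λ=3: eigenvector (-2, 1, 0).
λ=4: eigenvector (0, 0, 1).
P = [[5, -2, 0], [-2, 1, 0], [-2, 0, 1]], D = diag(1, 3, 4), P⁻¹ = [[1, 2, 0], [2, 5, 0], [2, 4, 1]].
A³ = P·diag(1, 27, 64)·P⁻¹ = [[-103, -260, 0], [52, 131, 0], [126, 252, 64]].
The requested entry is -103.

-103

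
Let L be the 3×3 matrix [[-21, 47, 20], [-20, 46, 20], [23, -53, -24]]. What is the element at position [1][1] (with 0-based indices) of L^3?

1336

Characteristic polynomial: λ^3 - λ^2 - 26λ - 24 = (λ - 6)(λ + 1)(λ + 4), so the eigenvalues are -4, -1, 6.
λ=-1: eigenvector (1, 0, 1).
λ=-4: eigenvector (-2, -2, 3).
λ=6: eigenvector (1, 1, -1).
P = [[1, -2, 1], [0, -2, 1], [1, 3, -1]], D = diag(-1, -4, 6), P⁻¹ = [[1, -1, 0], [-1, 2, 1], [-2, 5, 2]].
L³ = P·diag(-1, -64, 216)·P⁻¹ = [[-561, 1337, 560], [-560, 1336, 560], [623, -1463, -624]].
The requested entry is 1336.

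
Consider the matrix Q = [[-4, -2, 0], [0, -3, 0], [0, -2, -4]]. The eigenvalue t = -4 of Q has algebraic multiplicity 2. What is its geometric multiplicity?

Q + 4I = [[0, -2, 0], [0, 1, 0], [0, -2, 0]].
This matrix has rank 1, so its null space has dimension 3 − 1 = 2.

2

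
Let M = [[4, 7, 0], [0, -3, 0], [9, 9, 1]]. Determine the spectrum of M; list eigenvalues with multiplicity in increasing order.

Characteristic polynomial: p(μ) = μ^3 - 2μ^2 - 11μ + 12 = (μ - 4)(μ - 1)(μ + 3).
Roots (with multiplicity): -3, 1, 4.

-3, 1, 4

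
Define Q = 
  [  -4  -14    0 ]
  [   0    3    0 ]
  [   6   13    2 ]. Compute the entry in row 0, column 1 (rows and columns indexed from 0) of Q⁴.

Characteristic polynomial: t^3 - t^2 - 14t + 24 = (t - 3)(t - 2)(t + 4), so the eigenvalues are -4, 2, 3.
t=-4: eigenvector (1, 0, -1).
t=3: eigenvector (-2, 1, 1).
t=2: eigenvector (0, 0, 1).
P = [[1, -2, 0], [0, 1, 0], [-1, 1, 1]], D = diag(-4, 3, 2), P⁻¹ = [[1, 2, 0], [0, 1, 0], [1, 1, 1]].
Q⁴ = P·diag(256, 81, 16)·P⁻¹ = [[256, 350, 0], [0, 81, 0], [-240, -415, 16]].
The requested entry is 350.

350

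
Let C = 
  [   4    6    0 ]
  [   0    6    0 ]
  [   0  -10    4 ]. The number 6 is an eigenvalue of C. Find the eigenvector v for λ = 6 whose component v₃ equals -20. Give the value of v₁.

12

C − 6I = [[-2, 6, 0], [0, 0, 0], [0, -10, -2]].
Solving (C − 6I)v = 0 gives the eigenspace spanned by (12, 4, -20).
With v₃ = -20, v = (12, 4, -20), so v₁ = 12.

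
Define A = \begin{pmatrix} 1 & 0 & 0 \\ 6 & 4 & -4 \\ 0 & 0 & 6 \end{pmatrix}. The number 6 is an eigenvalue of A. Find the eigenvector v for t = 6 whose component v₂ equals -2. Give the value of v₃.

1

A − 6I = [[-5, 0, 0], [6, -2, -4], [0, 0, 0]].
Solving (A − 6I)v = 0 gives the eigenspace spanned by (0, -2, 1).
With v₂ = -2, v = (0, -2, 1), so v₃ = 1.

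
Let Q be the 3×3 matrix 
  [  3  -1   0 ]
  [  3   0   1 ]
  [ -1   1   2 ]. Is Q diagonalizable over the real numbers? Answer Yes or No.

No

Characteristic polynomial: p(t) = t^3 - 5t^2 + 8t - 4 = (t - 2)^2(t - 1).
t = 2 has algebraic multiplicity 2; rank(Q − 2I) = 2, so geometric multiplicity = 1.
Geometric multiplicity < algebraic multiplicity, so Q is not diagonalizable.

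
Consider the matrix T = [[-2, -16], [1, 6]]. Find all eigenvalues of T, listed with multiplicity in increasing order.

2, 2

Characteristic polynomial: p(s) = s^2 - 4s + 4 = (s - 2)^2.
Roots (with multiplicity): 2, 2.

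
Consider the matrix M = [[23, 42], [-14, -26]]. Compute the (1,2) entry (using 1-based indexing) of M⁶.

-93366

Characteristic polynomial: r^2 + 3r - 10 = (r - 2)(r + 5), so the eigenvalues are -5, 2.
r=2: eigenvector (-2, 1).
r=-5: eigenvector (-3, 2).
P = [[-2, -3], [1, 2]], D = diag(2, -5), P⁻¹ = [[-2, -3], [1, 2]].
M⁶ = P·diag(64, 15625)·P⁻¹ = [[-46619, -93366], [31122, 62308]].
The requested entry is -93366.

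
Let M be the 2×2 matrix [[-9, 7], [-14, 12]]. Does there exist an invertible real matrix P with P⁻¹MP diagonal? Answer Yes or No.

Characteristic polynomial: p(λ) = λ^2 - 3λ - 10 = (λ - 5)(λ + 2).
All 2 eigenvalues are distinct, so M is diagonalizable.

Yes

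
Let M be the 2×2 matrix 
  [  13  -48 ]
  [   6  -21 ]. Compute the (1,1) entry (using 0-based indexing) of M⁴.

Characteristic polynomial: λ^2 + 8λ + 15 = (λ + 3)(λ + 5), so the eigenvalues are -5, -3.
λ=-3: eigenvector (3, 1).
λ=-5: eigenvector (-8, -3).
P = [[3, -8], [1, -3]], D = diag(-3, -5), P⁻¹ = [[3, -8], [1, -3]].
M⁴ = P·diag(81, 625)·P⁻¹ = [[-4271, 13056], [-1632, 4977]].
The requested entry is 4977.

4977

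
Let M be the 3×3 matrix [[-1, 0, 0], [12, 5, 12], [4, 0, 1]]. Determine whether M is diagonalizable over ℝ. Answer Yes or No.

Yes

Characteristic polynomial: p(s) = s^3 - 5s^2 - s + 5 = (s - 5)(s - 1)(s + 1).
All 3 eigenvalues are distinct, so M is diagonalizable.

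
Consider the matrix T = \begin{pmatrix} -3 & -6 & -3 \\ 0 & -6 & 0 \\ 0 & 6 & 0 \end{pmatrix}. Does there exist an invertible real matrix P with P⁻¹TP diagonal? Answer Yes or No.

Characteristic polynomial: p(μ) = μ^3 + 9μ^2 + 18μ = μ(μ + 3)(μ + 6).
All 3 eigenvalues are distinct, so T is diagonalizable.

Yes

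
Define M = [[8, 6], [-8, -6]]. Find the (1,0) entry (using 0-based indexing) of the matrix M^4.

-64

Characteristic polynomial: λ^2 - 2λ = λ(λ - 2), so the eigenvalues are 0, 2.
λ=2: eigenvector (1, -1).
λ=0: eigenvector (-3, 4).
P = [[1, -3], [-1, 4]], D = diag(2, 0), P⁻¹ = [[4, 3], [1, 1]].
M⁴ = P·diag(16, 0)·P⁻¹ = [[64, 48], [-64, -48]].
The requested entry is -64.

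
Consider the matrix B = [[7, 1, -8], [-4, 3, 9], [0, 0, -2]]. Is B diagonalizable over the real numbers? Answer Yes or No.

No

Characteristic polynomial: p(r) = r^3 - 8r^2 + 5r + 50 = (r - 5)^2(r + 2).
r = 5 has algebraic multiplicity 2; rank(B − 5I) = 2, so geometric multiplicity = 1.
Geometric multiplicity < algebraic multiplicity, so B is not diagonalizable.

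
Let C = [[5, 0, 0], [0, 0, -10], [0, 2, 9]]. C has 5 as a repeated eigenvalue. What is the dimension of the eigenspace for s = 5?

2

C − 5I = [[0, 0, 0], [0, -5, -10], [0, 2, 4]].
This matrix has rank 1, so its null space has dimension 3 − 1 = 2.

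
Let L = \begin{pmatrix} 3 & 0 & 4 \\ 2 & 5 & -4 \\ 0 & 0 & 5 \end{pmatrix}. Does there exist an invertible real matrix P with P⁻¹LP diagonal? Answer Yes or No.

Yes

Characteristic polynomial: p(t) = t^3 - 13t^2 + 55t - 75 = (t - 5)^2(t - 3).
t = 5 has algebraic multiplicity 2; rank(L − 5I) = 1, so geometric multiplicity = 2.
Every eigenvalue has geometric = algebraic multiplicity, so L is diagonalizable.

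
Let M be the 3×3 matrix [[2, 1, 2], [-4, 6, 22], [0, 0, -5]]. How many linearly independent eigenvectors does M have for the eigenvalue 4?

1

M − 4I = [[-2, 1, 2], [-4, 2, 22], [0, 0, -9]].
This matrix has rank 2, so its null space has dimension 3 − 2 = 1.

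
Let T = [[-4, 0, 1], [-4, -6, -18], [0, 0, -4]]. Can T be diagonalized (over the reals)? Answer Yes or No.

Characteristic polynomial: p(λ) = λ^3 + 14λ^2 + 64λ + 96 = (λ + 4)^2(λ + 6).
λ = -4 has algebraic multiplicity 2; rank(T + 4I) = 2, so geometric multiplicity = 1.
Geometric multiplicity < algebraic multiplicity, so T is not diagonalizable.

No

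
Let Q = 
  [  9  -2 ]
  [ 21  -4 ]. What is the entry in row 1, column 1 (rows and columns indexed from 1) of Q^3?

141

Characteristic polynomial: r^2 - 5r + 6 = (r - 3)(r - 2), so the eigenvalues are 2, 3.
r=3: eigenvector (1, 3).
r=2: eigenvector (2, 7).
P = [[1, 2], [3, 7]], D = diag(3, 2), P⁻¹ = [[7, -2], [-3, 1]].
Q³ = P·diag(27, 8)·P⁻¹ = [[141, -38], [399, -106]].
The requested entry is 141.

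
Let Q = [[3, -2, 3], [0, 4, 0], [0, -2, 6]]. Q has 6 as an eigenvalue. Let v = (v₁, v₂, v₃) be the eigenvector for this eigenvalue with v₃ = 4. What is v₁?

Q − 6I = [[-3, -2, 3], [0, -2, 0], [0, -2, 0]].
Solving (Q − 6I)v = 0 gives the eigenspace spanned by (4, 0, 4).
With v₃ = 4, v = (4, 0, 4), so v₁ = 4.

4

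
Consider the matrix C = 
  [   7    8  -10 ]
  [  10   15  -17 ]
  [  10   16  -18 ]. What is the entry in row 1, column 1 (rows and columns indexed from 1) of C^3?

103

Characteristic polynomial: μ^3 - 4μ^2 + μ + 6 = (μ - 3)(μ - 2)(μ + 1), so the eigenvalues are -1, 2, 3.
μ=3: eigenvector (1, 2, 2).
μ=-1: eigenvector (-2, -3, -4).
μ=2: eigenvector (2, 5, 5).
P = [[1, -2, 2], [2, -3, 5], [2, -4, 5]], D = diag(3, -1, 2), P⁻¹ = [[5, 2, -4], [0, 1, -1], [-2, 0, 1]].
C³ = P·diag(27, -1, 8)·P⁻¹ = [[103, 56, -94], [190, 111, -179], [190, 112, -180]].
The requested entry is 103.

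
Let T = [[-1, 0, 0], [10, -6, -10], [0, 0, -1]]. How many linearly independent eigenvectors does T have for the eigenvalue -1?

T + 1I = [[0, 0, 0], [10, -5, -10], [0, 0, 0]].
This matrix has rank 1, so its null space has dimension 3 − 1 = 2.

2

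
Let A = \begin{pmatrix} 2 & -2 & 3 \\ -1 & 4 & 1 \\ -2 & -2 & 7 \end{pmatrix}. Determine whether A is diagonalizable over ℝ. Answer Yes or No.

Characteristic polynomial: p(t) = t^3 - 13t^2 + 56t - 80 = (t - 5)(t - 4)^2.
t = 4 has algebraic multiplicity 2; rank(A − 4I) = 2, so geometric multiplicity = 1.
Geometric multiplicity < algebraic multiplicity, so A is not diagonalizable.

No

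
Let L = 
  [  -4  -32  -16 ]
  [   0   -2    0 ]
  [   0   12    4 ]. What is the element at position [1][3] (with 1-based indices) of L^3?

Characteristic polynomial: r^3 + 2r^2 - 16r - 32 = (r - 4)(r + 2)(r + 4), so the eigenvalues are -4, -2, 4.
r=-4: eigenvector (1, 0, 0).
r=-2: eigenvector (0, 1, -2).
r=4: eigenvector (-2, 0, 1).
P = [[1, 0, -2], [0, 1, 0], [0, -2, 1]], D = diag(-4, -2, 4), P⁻¹ = [[1, 4, 2], [0, 1, 0], [0, 2, 1]].
L³ = P·diag(-64, -8, 64)·P⁻¹ = [[-64, -512, -256], [0, -8, 0], [0, 144, 64]].
The requested entry is -256.

-256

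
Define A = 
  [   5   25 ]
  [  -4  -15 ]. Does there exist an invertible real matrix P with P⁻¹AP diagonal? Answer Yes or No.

No

Characteristic polynomial: p(r) = r^2 + 10r + 25 = (r + 5)^2.
r = -5 has algebraic multiplicity 2; rank(A + 5I) = 1, so geometric multiplicity = 1.
Geometric multiplicity < algebraic multiplicity, so A is not diagonalizable.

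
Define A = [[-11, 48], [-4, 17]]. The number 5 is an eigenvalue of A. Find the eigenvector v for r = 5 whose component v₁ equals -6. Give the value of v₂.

-2

A − 5I = [[-16, 48], [-4, 12]].
Solving (A − 5I)v = 0 gives the eigenspace spanned by (-6, -2).
With v₁ = -6, v = (-6, -2), so v₂ = -2.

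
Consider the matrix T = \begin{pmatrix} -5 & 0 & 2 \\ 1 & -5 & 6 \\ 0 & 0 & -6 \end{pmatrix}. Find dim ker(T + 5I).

1

T + 5I = [[0, 0, 2], [1, 0, 6], [0, 0, -1]].
This matrix has rank 2, so its null space has dimension 3 − 2 = 1.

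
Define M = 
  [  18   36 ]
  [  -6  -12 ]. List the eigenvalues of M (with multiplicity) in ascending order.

Characteristic polynomial: p(λ) = λ^2 - 6λ = λ(λ - 6).
Roots (with multiplicity): 0, 6.

0, 6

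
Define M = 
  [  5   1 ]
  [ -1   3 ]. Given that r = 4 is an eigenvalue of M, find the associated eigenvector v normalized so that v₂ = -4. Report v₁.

M − 4I = [[1, 1], [-1, -1]].
Solving (M − 4I)v = 0 gives the eigenspace spanned by (4, -4).
With v₂ = -4, v = (4, -4), so v₁ = 4.

4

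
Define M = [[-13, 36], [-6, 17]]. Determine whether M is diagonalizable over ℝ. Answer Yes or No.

Yes

Characteristic polynomial: p(s) = s^2 - 4s - 5 = (s - 5)(s + 1).
All 2 eigenvalues are distinct, so M is diagonalizable.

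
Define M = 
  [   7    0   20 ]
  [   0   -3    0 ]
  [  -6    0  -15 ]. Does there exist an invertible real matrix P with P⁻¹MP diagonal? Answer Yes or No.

Yes

Characteristic polynomial: p(r) = r^3 + 11r^2 + 39r + 45 = (r + 3)^2(r + 5).
r = -3 has algebraic multiplicity 2; rank(M + 3I) = 1, so geometric multiplicity = 2.
Every eigenvalue has geometric = algebraic multiplicity, so M is diagonalizable.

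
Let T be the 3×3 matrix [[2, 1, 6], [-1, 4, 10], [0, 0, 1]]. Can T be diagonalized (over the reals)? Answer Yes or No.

Characteristic polynomial: p(s) = s^3 - 7s^2 + 15s - 9 = (s - 3)^2(s - 1).
s = 3 has algebraic multiplicity 2; rank(T − 3I) = 2, so geometric multiplicity = 1.
Geometric multiplicity < algebraic multiplicity, so T is not diagonalizable.

No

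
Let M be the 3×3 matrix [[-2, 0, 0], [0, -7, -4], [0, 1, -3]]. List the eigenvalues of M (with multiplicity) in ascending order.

Characteristic polynomial: p(s) = s^3 + 12s^2 + 45s + 50 = (s + 2)(s + 5)^2.
Roots (with multiplicity): -5, -5, -2.

-5, -5, -2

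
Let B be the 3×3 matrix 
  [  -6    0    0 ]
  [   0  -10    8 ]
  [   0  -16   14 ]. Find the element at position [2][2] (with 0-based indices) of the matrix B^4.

2576

Characteristic polynomial: μ^3 + 2μ^2 - 36μ - 72 = (μ - 6)(μ + 2)(μ + 6), so the eigenvalues are -6, -2, 6.
μ=-6: eigenvector (1, 0, 0).
μ=6: eigenvector (0, 1, 2).
μ=-2: eigenvector (0, -1, -1).
P = [[1, 0, 0], [0, 1, -1], [0, 2, -1]], D = diag(-6, 6, -2), P⁻¹ = [[1, 0, 0], [0, -1, 1], [0, -2, 1]].
B⁴ = P·diag(1296, 1296, 16)·P⁻¹ = [[1296, 0, 0], [0, -1264, 1280], [0, -2560, 2576]].
The requested entry is 2576.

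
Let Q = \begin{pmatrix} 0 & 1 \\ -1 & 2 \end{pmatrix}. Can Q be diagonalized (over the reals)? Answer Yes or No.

Characteristic polynomial: p(s) = s^2 - 2s + 1 = (s - 1)^2.
s = 1 has algebraic multiplicity 2; rank(Q − 1I) = 1, so geometric multiplicity = 1.
Geometric multiplicity < algebraic multiplicity, so Q is not diagonalizable.

No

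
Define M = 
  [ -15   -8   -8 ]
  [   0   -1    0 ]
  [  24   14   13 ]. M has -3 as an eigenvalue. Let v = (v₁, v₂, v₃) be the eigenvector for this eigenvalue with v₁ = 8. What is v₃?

-12

M + 3I = [[-12, -8, -8], [0, 2, 0], [24, 14, 16]].
Solving (M + 3I)v = 0 gives the eigenspace spanned by (8, 0, -12).
With v₁ = 8, v = (8, 0, -12), so v₃ = -12.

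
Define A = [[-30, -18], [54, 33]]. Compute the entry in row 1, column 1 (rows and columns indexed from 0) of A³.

945

Characteristic polynomial: r^2 - 3r - 18 = (r - 6)(r + 3), so the eigenvalues are -3, 6.
r=6: eigenvector (1, -2).
r=-3: eigenvector (2, -3).
P = [[1, 2], [-2, -3]], D = diag(6, -3), P⁻¹ = [[-3, -2], [2, 1]].
A³ = P·diag(216, -27)·P⁻¹ = [[-756, -486], [1458, 945]].
The requested entry is 945.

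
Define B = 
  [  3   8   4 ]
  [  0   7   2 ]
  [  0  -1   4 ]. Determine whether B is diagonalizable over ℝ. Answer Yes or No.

Yes

Characteristic polynomial: p(r) = r^3 - 14r^2 + 63r - 90 = (r - 6)(r - 5)(r - 3).
All 3 eigenvalues are distinct, so B is diagonalizable.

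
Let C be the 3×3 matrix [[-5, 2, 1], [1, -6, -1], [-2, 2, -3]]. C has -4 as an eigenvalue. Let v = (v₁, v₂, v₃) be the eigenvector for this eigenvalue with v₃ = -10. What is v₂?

C + 4I = [[-1, 2, 1], [1, -2, -1], [-2, 2, 1]].
Solving (C + 4I)v = 0 gives the eigenspace spanned by (0, 5, -10).
With v₃ = -10, v = (0, 5, -10), so v₂ = 5.

5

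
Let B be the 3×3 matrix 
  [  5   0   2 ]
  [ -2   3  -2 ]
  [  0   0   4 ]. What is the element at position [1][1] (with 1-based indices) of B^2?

25

Characteristic polynomial: λ^3 - 12λ^2 + 47λ - 60 = (λ - 5)(λ - 4)(λ - 3), so the eigenvalues are 3, 4, 5.
λ=4: eigenvector (-2, 2, 1).
λ=3: eigenvector (0, 1, 0).
λ=5: eigenvector (1, -1, 0).
P = [[-2, 0, 1], [2, 1, -1], [1, 0, 0]], D = diag(4, 3, 5), P⁻¹ = [[0, 0, 1], [1, 1, 0], [1, 0, 2]].
B² = P·diag(16, 9, 25)·P⁻¹ = [[25, 0, 18], [-16, 9, -18], [0, 0, 16]].
The requested entry is 25.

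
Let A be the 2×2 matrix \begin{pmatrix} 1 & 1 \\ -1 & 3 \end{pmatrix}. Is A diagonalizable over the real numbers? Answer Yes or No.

Characteristic polynomial: p(r) = r^2 - 4r + 4 = (r - 2)^2.
r = 2 has algebraic multiplicity 2; rank(A − 2I) = 1, so geometric multiplicity = 1.
Geometric multiplicity < algebraic multiplicity, so A is not diagonalizable.

No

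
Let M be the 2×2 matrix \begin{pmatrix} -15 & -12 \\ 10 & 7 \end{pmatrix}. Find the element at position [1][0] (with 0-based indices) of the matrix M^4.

-2720

Characteristic polynomial: λ^2 + 8λ + 15 = (λ + 3)(λ + 5), so the eigenvalues are -5, -3.
λ=-5: eigenvector (6, -5).
λ=-3: eigenvector (-1, 1).
P = [[6, -1], [-5, 1]], D = diag(-5, -3), P⁻¹ = [[1, 1], [5, 6]].
M⁴ = P·diag(625, 81)·P⁻¹ = [[3345, 3264], [-2720, -2639]].
The requested entry is -2720.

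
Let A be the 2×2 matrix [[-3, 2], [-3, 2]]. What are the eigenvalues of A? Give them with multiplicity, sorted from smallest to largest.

Characteristic polynomial: p(s) = s^2 + s = s(s + 1).
Roots (with multiplicity): -1, 0.

-1, 0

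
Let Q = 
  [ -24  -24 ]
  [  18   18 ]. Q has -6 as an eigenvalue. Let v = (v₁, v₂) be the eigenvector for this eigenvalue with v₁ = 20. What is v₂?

Q + 6I = [[-18, -24], [18, 24]].
Solving (Q + 6I)v = 0 gives the eigenspace spanned by (20, -15).
With v₁ = 20, v = (20, -15), so v₂ = -15.

-15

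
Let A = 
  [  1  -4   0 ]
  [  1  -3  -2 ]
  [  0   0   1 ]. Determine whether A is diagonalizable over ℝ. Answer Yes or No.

No

Characteristic polynomial: p(s) = s^3 + s^2 - s - 1 = (s - 1)(s + 1)^2.
s = -1 has algebraic multiplicity 2; rank(A + 1I) = 2, so geometric multiplicity = 1.
Geometric multiplicity < algebraic multiplicity, so A is not diagonalizable.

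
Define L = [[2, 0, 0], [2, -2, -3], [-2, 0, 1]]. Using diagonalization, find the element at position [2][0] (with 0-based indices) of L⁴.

-30

Characteristic polynomial: s^3 - s^2 - 4s + 4 = (s - 2)(s - 1)(s + 2), so the eigenvalues are -2, 1, 2.
s=2: eigenvector (1, 2, -2).
s=-2: eigenvector (0, 1, 0).
s=1: eigenvector (0, -1, 1).
P = [[1, 0, 0], [2, 1, -1], [-2, 0, 1]], D = diag(2, -2, 1), P⁻¹ = [[1, 0, 0], [0, 1, 1], [2, 0, 1]].
L⁴ = P·diag(16, 16, 1)·P⁻¹ = [[16, 0, 0], [30, 16, 15], [-30, 0, 1]].
The requested entry is -30.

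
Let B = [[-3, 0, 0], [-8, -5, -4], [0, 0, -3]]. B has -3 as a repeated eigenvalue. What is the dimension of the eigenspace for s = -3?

B + 3I = [[0, 0, 0], [-8, -2, -4], [0, 0, 0]].
This matrix has rank 1, so its null space has dimension 3 − 1 = 2.

2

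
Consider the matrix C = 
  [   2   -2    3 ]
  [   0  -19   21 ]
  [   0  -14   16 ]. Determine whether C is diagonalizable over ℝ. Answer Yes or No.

No

Characteristic polynomial: p(λ) = λ^3 + λ^2 - 16λ + 20 = (λ - 2)^2(λ + 5).
λ = 2 has algebraic multiplicity 2; rank(C − 2I) = 2, so geometric multiplicity = 1.
Geometric multiplicity < algebraic multiplicity, so C is not diagonalizable.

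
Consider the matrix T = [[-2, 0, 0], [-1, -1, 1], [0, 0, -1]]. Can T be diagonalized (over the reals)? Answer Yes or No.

No

Characteristic polynomial: p(μ) = μ^3 + 4μ^2 + 5μ + 2 = (μ + 1)^2(μ + 2).
μ = -1 has algebraic multiplicity 2; rank(T + 1I) = 2, so geometric multiplicity = 1.
Geometric multiplicity < algebraic multiplicity, so T is not diagonalizable.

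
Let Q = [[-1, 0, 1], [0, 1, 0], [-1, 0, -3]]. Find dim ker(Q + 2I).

Q + 2I = [[1, 0, 1], [0, 3, 0], [-1, 0, -1]].
This matrix has rank 2, so its null space has dimension 3 − 2 = 1.

1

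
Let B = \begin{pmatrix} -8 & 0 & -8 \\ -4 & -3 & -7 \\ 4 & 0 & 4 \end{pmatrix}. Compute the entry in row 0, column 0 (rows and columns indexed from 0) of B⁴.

512

Characteristic polynomial: s^3 + 7s^2 + 12s = s(s + 3)(s + 4), so the eigenvalues are -4, -3, 0.
s=0: eigenvector (-1, -1, 1).
s=-3: eigenvector (0, 1, 0).
s=-4: eigenvector (-2, -1, 1).
P = [[-1, 0, -2], [-1, 1, -1], [1, 0, 1]], D = diag(0, -3, -4), P⁻¹ = [[1, 0, 2], [0, 1, 1], [-1, 0, -1]].
B⁴ = P·diag(0, 81, 256)·P⁻¹ = [[512, 0, 512], [256, 81, 337], [-256, 0, -256]].
The requested entry is 512.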